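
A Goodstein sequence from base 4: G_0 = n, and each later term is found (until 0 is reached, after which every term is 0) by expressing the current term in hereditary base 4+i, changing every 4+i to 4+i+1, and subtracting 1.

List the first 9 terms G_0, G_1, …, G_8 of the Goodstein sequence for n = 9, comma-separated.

G_0=9  [base 4] 2·4 + 1  →[4↦5]→  2·5 + 1 = 11  −1 ⇒ G_1=10
G_1=10  [base 5] 2·5  →[5↦6]→  2·6 = 12  −1 ⇒ G_2=11
G_2=11  [base 6] 6 + 5  →[6↦7]→  7 + 5 = 12  −1 ⇒ G_3=11
G_3=11  [base 7] 7 + 4  →[7↦8]→  8 + 4 = 12  −1 ⇒ G_4=11
G_4=11  [base 8] 8 + 3  →[8↦9]→  9 + 3 = 12  −1 ⇒ G_5=11
G_5=11  [base 9] 9 + 2  →[9↦10]→  10 + 2 = 12  −1 ⇒ G_6=11
G_6=11  [base 10] 10 + 1  →[10↦11]→  11 + 1 = 12  −1 ⇒ G_7=11
G_7=11  [base 11] 11  →[11↦12]→  12 = 12  −1 ⇒ G_8=11

9, 10, 11, 11, 11, 11, 11, 11, 11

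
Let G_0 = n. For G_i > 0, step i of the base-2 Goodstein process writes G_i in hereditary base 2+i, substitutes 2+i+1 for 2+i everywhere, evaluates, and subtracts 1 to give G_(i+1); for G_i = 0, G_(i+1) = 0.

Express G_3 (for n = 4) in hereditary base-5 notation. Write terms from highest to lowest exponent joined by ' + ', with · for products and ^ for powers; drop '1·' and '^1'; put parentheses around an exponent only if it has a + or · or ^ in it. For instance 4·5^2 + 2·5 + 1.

2·5^2 + 2·5

[0] 4 ≡ 2^2 (base 2). Lift 3: 27. −1: 26.
[1] 26 ≡ 2·3^2 + 2·3 + 2 (base 3). Lift 4: 42. −1: 41.
[2] 41 ≡ 2·4^2 + 2·4 + 1 (base 4). Lift 5: 61. −1: 60.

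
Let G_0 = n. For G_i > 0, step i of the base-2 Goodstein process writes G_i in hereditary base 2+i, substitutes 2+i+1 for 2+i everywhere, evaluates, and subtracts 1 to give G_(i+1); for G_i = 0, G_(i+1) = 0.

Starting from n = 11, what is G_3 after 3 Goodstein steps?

base 2: 11 = 2^(2 + 1) + 2 + 1; at 3: 3^(3 + 1) + 3 + 1 = 85; next = 84
base 3: 84 = 3^(3 + 1) + 3; at 4: 4^(4 + 1) + 4 = 1028; next = 1027
base 4: 1027 = 4^(4 + 1) + 3; at 5: 5^(5 + 1) + 3 = 15628; next = 15627

15627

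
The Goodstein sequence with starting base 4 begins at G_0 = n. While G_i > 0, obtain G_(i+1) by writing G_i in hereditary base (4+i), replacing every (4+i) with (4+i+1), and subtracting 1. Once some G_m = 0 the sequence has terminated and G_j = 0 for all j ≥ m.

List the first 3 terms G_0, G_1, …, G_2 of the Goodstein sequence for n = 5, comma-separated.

5, 5, 5

G_0 = 5. HB_4(5) = 4 + 1. Bump = 6. G_1 = 5.
G_1 = 5. HB_5(5) = 5. Bump = 6. G_2 = 5.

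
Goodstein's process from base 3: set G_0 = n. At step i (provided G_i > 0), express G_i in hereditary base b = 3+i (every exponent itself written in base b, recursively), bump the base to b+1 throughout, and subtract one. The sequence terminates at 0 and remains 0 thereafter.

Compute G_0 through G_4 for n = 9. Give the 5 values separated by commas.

9, 15, 17, 19, 21

i=0: 9 = 3^2 (b=3); 3→4: 4^2 = 16; 16−1 = 15
i=1: 15 = 3·4 + 3 (b=4); 4→5: 3·5 + 3 = 18; 18−1 = 17
i=2: 17 = 3·5 + 2 (b=5); 5→6: 3·6 + 2 = 20; 20−1 = 19
i=3: 19 = 3·6 + 1 (b=6); 6→7: 3·7 + 1 = 22; 22−1 = 21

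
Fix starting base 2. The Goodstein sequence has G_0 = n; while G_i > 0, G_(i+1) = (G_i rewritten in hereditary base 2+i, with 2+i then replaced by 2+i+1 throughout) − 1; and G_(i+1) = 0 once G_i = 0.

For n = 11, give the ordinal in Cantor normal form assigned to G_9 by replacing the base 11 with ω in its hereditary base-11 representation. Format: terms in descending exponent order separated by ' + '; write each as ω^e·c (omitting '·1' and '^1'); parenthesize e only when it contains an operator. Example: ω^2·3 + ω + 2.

ω^ω·7 + ω^7·7 + ω^6·7 + ω^5·7 + ω^4·7 + ω^3·7 + ω^2·7 + ω·7 + 4

11 —HB2→ 2^(2 + 1) + 2 + 1 —bump→ 3^(3 + 1) + 3 + 1 = 85 —(−1)→ 84
84 —HB3→ 3^(3 + 1) + 3 —bump→ 4^(4 + 1) + 4 = 1028 —(−1)→ 1027
1027 —HB4→ 4^(4 + 1) + 3 —bump→ 5^(5 + 1) + 3 = 15628 —(−1)→ 15627
15627 —HB5→ 5^(5 + 1) + 2 —bump→ 6^(6 + 1) + 2 = 279938 —(−1)→ 279937
279937 —HB6→ 6^(6 + 1) + 1 —bump→ 7^(7 + 1) + 1 = 5764802 —(−1)→ 5764801
5764801 —HB7→ 7^(7 + 1) —bump→ 8^(8 + 1) = 134217728 —(−1)→ 134217727
134217727 —HB8→ 7·8^8 + 7·8^7 + 7·8^6 + 7·8^5 + 7·8^4 + 7·8^3 + 7·8^2 + 7·8 + 7 —bump→ 7·9^9 + 7·9^7 + 7·9^6 + 7·9^5 + 7·9^4 + 7·9^3 + 7·9^2 + 7·9 + 7 = 2749609303 —(−1)→ 2749609302
2749609302 —HB9→ 7·9^9 + 7·9^7 + 7·9^6 + 7·9^5 + 7·9^4 + 7·9^3 + 7·9^2 + 7·9 + 6 —bump→ 7·10^10 + 7·10^7 + 7·10^6 + 7·10^5 + 7·10^4 + 7·10^3 + 7·10^2 + 7·10 + 6 = 70077777776 —(−1)→ 70077777775
70077777775 —HB10→ 7·10^10 + 7·10^7 + 7·10^6 + 7·10^5 + 7·10^4 + 7·10^3 + 7·10^2 + 7·10 + 5 —bump→ 7·11^11 + 7·11^7 + 7·11^6 + 7·11^5 + 7·11^4 + 7·11^3 + 7·11^2 + 7·11 + 5 = 1997331745491 —(−1)→ 1997331745490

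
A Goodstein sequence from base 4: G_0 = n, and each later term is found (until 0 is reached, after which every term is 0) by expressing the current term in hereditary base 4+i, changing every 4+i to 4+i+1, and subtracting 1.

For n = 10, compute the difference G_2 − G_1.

1

[0] 10 ≡ 2·4 + 2 (base 4). Lift 5: 12. −1: 11.
[1] 11 ≡ 2·5 + 1 (base 5). Lift 6: 13. −1: 12.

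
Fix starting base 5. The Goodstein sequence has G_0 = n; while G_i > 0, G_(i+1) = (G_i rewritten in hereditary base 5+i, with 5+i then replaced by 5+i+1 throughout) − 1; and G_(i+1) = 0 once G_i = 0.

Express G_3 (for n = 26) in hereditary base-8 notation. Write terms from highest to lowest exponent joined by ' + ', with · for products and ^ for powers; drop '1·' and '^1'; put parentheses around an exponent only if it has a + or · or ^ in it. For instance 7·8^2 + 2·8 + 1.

6·8 + 5

i=0: 26 = 5^2 + 1 (b=5); 5→6: 6^2 + 1 = 37; 37−1 = 36
i=1: 36 = 6^2 (b=6); 6→7: 7^2 = 49; 49−1 = 48
i=2: 48 = 6·7 + 6 (b=7); 7→8: 6·8 + 6 = 54; 54−1 = 53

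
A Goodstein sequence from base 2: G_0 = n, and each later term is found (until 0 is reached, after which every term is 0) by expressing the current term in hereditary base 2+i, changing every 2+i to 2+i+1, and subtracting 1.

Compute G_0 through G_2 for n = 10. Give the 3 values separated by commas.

10, 83, 1025

G_0=10  [base 2] 2^(2 + 1) + 2  →[2↦3]→  3^(3 + 1) + 3 = 84  −1 ⇒ G_1=83
G_1=83  [base 3] 3^(3 + 1) + 2  →[3↦4]→  4^(4 + 1) + 2 = 1026  −1 ⇒ G_2=1025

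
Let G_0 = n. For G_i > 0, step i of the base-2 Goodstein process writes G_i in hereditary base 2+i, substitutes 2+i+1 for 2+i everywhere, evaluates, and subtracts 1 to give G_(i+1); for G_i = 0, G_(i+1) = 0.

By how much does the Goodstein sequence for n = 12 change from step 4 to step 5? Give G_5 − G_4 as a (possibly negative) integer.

base 2: 12 = 2^(2 + 1) + 2^2; at 3: 3^(3 + 1) + 3^3 = 108; next = 107
base 3: 107 = 3^(3 + 1) + 2·3^2 + 2·3 + 2; at 4: 4^(4 + 1) + 2·4^2 + 2·4 + 2 = 1066; next = 1065
base 4: 1065 = 4^(4 + 1) + 2·4^2 + 2·4 + 1; at 5: 5^(5 + 1) + 2·5^2 + 2·5 + 1 = 15686; next = 15685
base 5: 15685 = 5^(5 + 1) + 2·5^2 + 2·5; at 6: 6^(6 + 1) + 2·6^2 + 2·6 = 280020; next = 280019
base 6: 280019 = 6^(6 + 1) + 2·6^2 + 6 + 5; at 7: 7^(7 + 1) + 2·7^2 + 7 + 5 = 5764911; next = 5764910

5484891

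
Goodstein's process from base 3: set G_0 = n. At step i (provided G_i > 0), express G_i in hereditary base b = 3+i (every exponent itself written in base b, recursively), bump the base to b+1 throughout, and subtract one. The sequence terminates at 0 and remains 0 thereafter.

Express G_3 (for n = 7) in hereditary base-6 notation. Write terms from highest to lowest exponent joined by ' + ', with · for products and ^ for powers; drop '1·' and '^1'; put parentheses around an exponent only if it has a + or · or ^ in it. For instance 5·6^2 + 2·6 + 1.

(0) 7|_3 = 2·3 + 1 ↦ 2·4 + 1|_4 = 9 ⇒ 8
(1) 8|_4 = 2·4 ↦ 2·5|_5 = 10 ⇒ 9
(2) 9|_5 = 5 + 4 ↦ 6 + 4|_6 = 10 ⇒ 9
(3) 9|_6 = 6 + 3 ↦ 7 + 3|_7 = 10 ⇒ 9

6 + 3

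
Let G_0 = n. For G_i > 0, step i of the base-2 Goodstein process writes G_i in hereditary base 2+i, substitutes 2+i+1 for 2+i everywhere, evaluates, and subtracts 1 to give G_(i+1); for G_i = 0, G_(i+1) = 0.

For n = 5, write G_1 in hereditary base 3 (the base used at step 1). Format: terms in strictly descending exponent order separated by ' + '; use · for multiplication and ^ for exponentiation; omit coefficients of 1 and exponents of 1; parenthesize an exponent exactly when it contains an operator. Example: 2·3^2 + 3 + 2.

3^3

(0) 5|_2 = 2^2 + 1 ↦ 3^3 + 1|_3 = 28 ⇒ 27
(1) 27|_3 = 3^3 ↦ 4^4|_4 = 256 ⇒ 255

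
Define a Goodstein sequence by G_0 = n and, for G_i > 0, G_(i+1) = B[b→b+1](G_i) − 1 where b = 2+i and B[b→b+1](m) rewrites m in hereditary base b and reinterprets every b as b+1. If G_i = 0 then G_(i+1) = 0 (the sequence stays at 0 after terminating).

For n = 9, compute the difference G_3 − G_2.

G_0=9  [base 2] 2^(2 + 1) + 1  →[2↦3]→  3^(3 + 1) + 1 = 82  −1 ⇒ G_1=81
G_1=81  [base 3] 3^(3 + 1)  →[3↦4]→  4^(4 + 1) = 1024  −1 ⇒ G_2=1023
G_2=1023  [base 4] 3·4^4 + 3·4^3 + 3·4^2 + 3·4 + 3  →[4↦5]→  3·5^5 + 3·5^3 + 3·5^2 + 3·5 + 3 = 9843  −1 ⇒ G_3=9842

8819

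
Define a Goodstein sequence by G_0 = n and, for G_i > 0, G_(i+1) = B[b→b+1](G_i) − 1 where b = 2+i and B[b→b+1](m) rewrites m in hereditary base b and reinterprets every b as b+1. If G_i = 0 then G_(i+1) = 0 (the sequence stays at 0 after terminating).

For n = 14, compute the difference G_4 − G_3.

G_0=14  [base 2] 2^(2 + 1) + 2^2 + 2  →[2↦3]→  3^(3 + 1) + 3^3 + 3 = 111  −1 ⇒ G_1=110
G_1=110  [base 3] 3^(3 + 1) + 3^3 + 2  →[3↦4]→  4^(4 + 1) + 4^4 + 2 = 1282  −1 ⇒ G_2=1281
G_2=1281  [base 4] 4^(4 + 1) + 4^4 + 1  →[4↦5]→  5^(5 + 1) + 5^5 + 1 = 18751  −1 ⇒ G_3=18750
G_3=18750  [base 5] 5^(5 + 1) + 5^5  →[5↦6]→  6^(6 + 1) + 6^6 = 326592  −1 ⇒ G_4=326591

307841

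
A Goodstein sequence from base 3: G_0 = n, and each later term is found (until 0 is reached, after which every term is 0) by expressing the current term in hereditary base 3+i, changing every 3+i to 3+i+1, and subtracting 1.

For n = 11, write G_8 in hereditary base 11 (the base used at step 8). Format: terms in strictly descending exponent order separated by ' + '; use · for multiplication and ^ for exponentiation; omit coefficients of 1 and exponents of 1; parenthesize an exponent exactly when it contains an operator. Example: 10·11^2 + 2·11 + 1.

11 —HB3→ 3^2 + 2 —bump→ 4^2 + 2 = 18 —(−1)→ 17
17 —HB4→ 4^2 + 1 —bump→ 5^2 + 1 = 26 —(−1)→ 25
25 —HB5→ 5^2 —bump→ 6^2 = 36 —(−1)→ 35
35 —HB6→ 5·6 + 5 —bump→ 5·7 + 5 = 40 —(−1)→ 39
39 —HB7→ 5·7 + 4 —bump→ 5·8 + 4 = 44 —(−1)→ 43
43 —HB8→ 5·8 + 3 —bump→ 5·9 + 3 = 48 —(−1)→ 47
47 —HB9→ 5·9 + 2 —bump→ 5·10 + 2 = 52 —(−1)→ 51
51 —HB10→ 5·10 + 1 —bump→ 5·11 + 1 = 56 —(−1)→ 55

5·11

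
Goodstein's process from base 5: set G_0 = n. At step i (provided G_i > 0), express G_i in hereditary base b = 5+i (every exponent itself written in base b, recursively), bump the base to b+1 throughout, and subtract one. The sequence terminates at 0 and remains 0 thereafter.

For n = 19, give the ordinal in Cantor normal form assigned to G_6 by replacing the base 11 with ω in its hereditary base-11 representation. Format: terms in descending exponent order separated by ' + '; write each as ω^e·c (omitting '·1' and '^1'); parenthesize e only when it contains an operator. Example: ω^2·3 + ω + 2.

ω·2 + 8

i=0: 19 = 3·5 + 4 (b=5); 5→6: 3·6 + 4 = 22; 22−1 = 21
i=1: 21 = 3·6 + 3 (b=6); 6→7: 3·7 + 3 = 24; 24−1 = 23
i=2: 23 = 3·7 + 2 (b=7); 7→8: 3·8 + 2 = 26; 26−1 = 25
i=3: 25 = 3·8 + 1 (b=8); 8→9: 3·9 + 1 = 28; 28−1 = 27
i=4: 27 = 3·9 (b=9); 9→10: 3·10 = 30; 30−1 = 29
i=5: 29 = 2·10 + 9 (b=10); 10→11: 2·11 + 9 = 31; 31−1 = 30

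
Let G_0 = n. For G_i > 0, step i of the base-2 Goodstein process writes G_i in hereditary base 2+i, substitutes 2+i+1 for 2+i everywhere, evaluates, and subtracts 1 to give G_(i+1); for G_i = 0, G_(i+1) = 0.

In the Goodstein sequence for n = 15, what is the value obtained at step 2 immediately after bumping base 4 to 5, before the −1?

18753

G_0=15  [base 2] 2^(2 + 1) + 2^2 + 2 + 1  →[2↦3]→  3^(3 + 1) + 3^3 + 3 + 1 = 112  −1 ⇒ G_1=111
G_1=111  [base 3] 3^(3 + 1) + 3^3 + 3  →[3↦4]→  4^(4 + 1) + 4^4 + 4 = 1284  −1 ⇒ G_2=1283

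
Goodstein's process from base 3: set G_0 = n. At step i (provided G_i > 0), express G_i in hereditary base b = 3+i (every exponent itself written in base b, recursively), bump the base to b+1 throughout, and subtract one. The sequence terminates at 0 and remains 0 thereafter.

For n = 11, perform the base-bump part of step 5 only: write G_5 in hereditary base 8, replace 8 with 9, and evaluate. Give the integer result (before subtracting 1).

48

G_0=11  [base 3] 3^2 + 2  →[3↦4]→  4^2 + 2 = 18  −1 ⇒ G_1=17
G_1=17  [base 4] 4^2 + 1  →[4↦5]→  5^2 + 1 = 26  −1 ⇒ G_2=25
G_2=25  [base 5] 5^2  →[5↦6]→  6^2 = 36  −1 ⇒ G_3=35
G_3=35  [base 6] 5·6 + 5  →[6↦7]→  5·7 + 5 = 40  −1 ⇒ G_4=39
G_4=39  [base 7] 5·7 + 4  →[7↦8]→  5·8 + 4 = 44  −1 ⇒ G_5=43
G_5=43  [base 8] 5·8 + 3  →[8↦9]→  5·9 + 3 = 48  −1 ⇒ G_6=47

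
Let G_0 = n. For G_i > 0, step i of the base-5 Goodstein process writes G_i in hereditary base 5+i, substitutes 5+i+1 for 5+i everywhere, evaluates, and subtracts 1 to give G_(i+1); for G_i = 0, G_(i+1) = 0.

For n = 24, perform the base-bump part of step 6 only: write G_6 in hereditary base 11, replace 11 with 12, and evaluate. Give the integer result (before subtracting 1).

44

step 0: 24 = 4·5 + 4; sub 6 for 5: 4·6 + 4; = 28; G_1 = 28−1 = 27
step 1: 27 = 4·6 + 3; sub 7 for 6: 4·7 + 3; = 31; G_2 = 31−1 = 30
step 2: 30 = 4·7 + 2; sub 8 for 7: 4·8 + 2; = 34; G_3 = 34−1 = 33
step 3: 33 = 4·8 + 1; sub 9 for 8: 4·9 + 1; = 37; G_4 = 37−1 = 36
step 4: 36 = 4·9; sub 10 for 9: 4·10; = 40; G_5 = 40−1 = 39
step 5: 39 = 3·10 + 9; sub 11 for 10: 3·11 + 9; = 42; G_6 = 42−1 = 41
step 6: 41 = 3·11 + 8; sub 12 for 11: 3·12 + 8; = 44; G_7 = 44−1 = 43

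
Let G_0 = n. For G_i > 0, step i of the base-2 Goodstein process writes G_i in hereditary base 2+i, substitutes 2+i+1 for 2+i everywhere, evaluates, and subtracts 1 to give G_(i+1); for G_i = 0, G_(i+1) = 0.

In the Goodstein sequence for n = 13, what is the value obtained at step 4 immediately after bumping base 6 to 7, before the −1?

base 2: 13 = 2^(2 + 1) + 2^2 + 1; at 3: 3^(3 + 1) + 3^3 + 1 = 109; next = 108
base 3: 108 = 3^(3 + 1) + 3^3; at 4: 4^(4 + 1) + 4^4 = 1280; next = 1279
base 4: 1279 = 4^(4 + 1) + 3·4^3 + 3·4^2 + 3·4 + 3; at 5: 5^(5 + 1) + 3·5^3 + 3·5^2 + 3·5 + 3 = 16093; next = 16092
base 5: 16092 = 5^(5 + 1) + 3·5^3 + 3·5^2 + 3·5 + 2; at 6: 6^(6 + 1) + 3·6^3 + 3·6^2 + 3·6 + 2 = 280712; next = 280711
base 6: 280711 = 6^(6 + 1) + 3·6^3 + 3·6^2 + 3·6 + 1; at 7: 7^(7 + 1) + 3·7^3 + 3·7^2 + 3·7 + 1 = 5765999; next = 5765998

5765999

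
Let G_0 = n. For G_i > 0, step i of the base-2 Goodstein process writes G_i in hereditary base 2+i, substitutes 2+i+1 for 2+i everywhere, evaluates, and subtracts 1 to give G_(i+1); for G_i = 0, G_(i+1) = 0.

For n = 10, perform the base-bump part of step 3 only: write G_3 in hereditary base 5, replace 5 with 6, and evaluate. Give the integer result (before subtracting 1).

(0) 10|_2 = 2^(2 + 1) + 2 ↦ 3^(3 + 1) + 3|_3 = 84 ⇒ 83
(1) 83|_3 = 3^(3 + 1) + 2 ↦ 4^(4 + 1) + 2|_4 = 1026 ⇒ 1025
(2) 1025|_4 = 4^(4 + 1) + 1 ↦ 5^(5 + 1) + 1|_5 = 15626 ⇒ 15625
(3) 15625|_5 = 5^(5 + 1) ↦ 6^(6 + 1)|_6 = 279936 ⇒ 279935

279936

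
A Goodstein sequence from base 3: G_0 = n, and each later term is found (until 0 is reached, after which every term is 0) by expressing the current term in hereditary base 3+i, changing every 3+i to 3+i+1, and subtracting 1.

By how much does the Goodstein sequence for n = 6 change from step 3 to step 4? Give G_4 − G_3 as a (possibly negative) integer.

G_0 = 6. HB_3(6) = 2·3. Bump = 8. G_1 = 7.
G_1 = 7. HB_4(7) = 4 + 3. Bump = 8. G_2 = 7.
G_2 = 7. HB_5(7) = 5 + 2. Bump = 8. G_3 = 7.
G_3 = 7. HB_6(7) = 6 + 1. Bump = 8. G_4 = 7.

0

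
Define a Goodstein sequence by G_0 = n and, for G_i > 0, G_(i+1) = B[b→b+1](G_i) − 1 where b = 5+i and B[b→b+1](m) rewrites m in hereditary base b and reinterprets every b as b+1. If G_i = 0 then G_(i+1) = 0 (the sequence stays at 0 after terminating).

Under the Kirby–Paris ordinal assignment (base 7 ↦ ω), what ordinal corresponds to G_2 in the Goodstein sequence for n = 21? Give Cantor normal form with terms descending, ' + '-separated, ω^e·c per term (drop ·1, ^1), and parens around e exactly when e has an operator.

(0) 21|_5 = 4·5 + 1 ↦ 4·6 + 1|_6 = 25 ⇒ 24
(1) 24|_6 = 4·6 ↦ 4·7|_7 = 28 ⇒ 27
(2) 27|_7 = 3·7 + 6 ↦ 3·8 + 6|_8 = 30 ⇒ 29

ω·3 + 6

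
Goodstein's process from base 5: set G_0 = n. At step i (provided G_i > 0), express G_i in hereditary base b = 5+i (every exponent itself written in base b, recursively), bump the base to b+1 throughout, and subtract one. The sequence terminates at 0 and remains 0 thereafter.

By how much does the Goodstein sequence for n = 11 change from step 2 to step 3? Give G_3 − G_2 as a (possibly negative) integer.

0

i=0: 11 = 2·5 + 1 (b=5); 5→6: 2·6 + 1 = 13; 13−1 = 12
i=1: 12 = 2·6 (b=6); 6→7: 2·7 = 14; 14−1 = 13
i=2: 13 = 7 + 6 (b=7); 7→8: 8 + 6 = 14; 14−1 = 13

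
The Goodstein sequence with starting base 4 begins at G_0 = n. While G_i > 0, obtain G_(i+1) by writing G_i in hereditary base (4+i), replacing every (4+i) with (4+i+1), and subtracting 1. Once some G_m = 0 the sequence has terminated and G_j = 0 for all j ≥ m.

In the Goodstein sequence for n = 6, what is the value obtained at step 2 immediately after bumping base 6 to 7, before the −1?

[0] 6 ≡ 4 + 2 (base 4). Lift 5: 7. −1: 6.
[1] 6 ≡ 5 + 1 (base 5). Lift 6: 7. −1: 6.
[2] 6 ≡ 6 (base 6). Lift 7: 7. −1: 6.

7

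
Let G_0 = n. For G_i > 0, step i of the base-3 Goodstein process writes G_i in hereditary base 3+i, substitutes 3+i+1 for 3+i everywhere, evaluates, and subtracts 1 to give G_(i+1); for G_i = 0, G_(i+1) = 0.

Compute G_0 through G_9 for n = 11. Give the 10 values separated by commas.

[0] 11 ≡ 3^2 + 2 (base 3). Lift 4: 18. −1: 17.
[1] 17 ≡ 4^2 + 1 (base 4). Lift 5: 26. −1: 25.
[2] 25 ≡ 5^2 (base 5). Lift 6: 36. −1: 35.
[3] 35 ≡ 5·6 + 5 (base 6). Lift 7: 40. −1: 39.
[4] 39 ≡ 5·7 + 4 (base 7). Lift 8: 44. −1: 43.
[5] 43 ≡ 5·8 + 3 (base 8). Lift 9: 48. −1: 47.
[6] 47 ≡ 5·9 + 2 (base 9). Lift 10: 52. −1: 51.
[7] 51 ≡ 5·10 + 1 (base 10). Lift 11: 56. −1: 55.
[8] 55 ≡ 5·11 (base 11). Lift 12: 60. −1: 59.

11, 17, 25, 35, 39, 43, 47, 51, 55, 59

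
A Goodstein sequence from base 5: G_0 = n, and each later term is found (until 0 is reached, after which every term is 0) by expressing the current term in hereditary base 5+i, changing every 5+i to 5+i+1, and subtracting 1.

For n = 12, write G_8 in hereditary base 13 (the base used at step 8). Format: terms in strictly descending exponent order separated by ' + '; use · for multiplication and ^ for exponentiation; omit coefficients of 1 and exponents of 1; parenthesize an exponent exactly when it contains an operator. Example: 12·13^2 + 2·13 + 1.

(0) 12|_5 = 2·5 + 2 ↦ 2·6 + 2|_6 = 14 ⇒ 13
(1) 13|_6 = 2·6 + 1 ↦ 2·7 + 1|_7 = 15 ⇒ 14
(2) 14|_7 = 2·7 ↦ 2·8|_8 = 16 ⇒ 15
(3) 15|_8 = 8 + 7 ↦ 9 + 7|_9 = 16 ⇒ 15
(4) 15|_9 = 9 + 6 ↦ 10 + 6|_10 = 16 ⇒ 15
(5) 15|_10 = 10 + 5 ↦ 11 + 5|_11 = 16 ⇒ 15
(6) 15|_11 = 11 + 4 ↦ 12 + 4|_12 = 16 ⇒ 15
(7) 15|_12 = 12 + 3 ↦ 13 + 3|_13 = 16 ⇒ 15

13 + 2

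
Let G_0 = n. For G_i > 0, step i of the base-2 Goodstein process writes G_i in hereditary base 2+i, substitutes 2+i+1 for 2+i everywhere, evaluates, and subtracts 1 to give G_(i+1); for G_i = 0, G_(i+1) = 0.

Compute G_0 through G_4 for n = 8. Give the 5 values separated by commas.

8 —HB2→ 2^(2 + 1) —bump→ 3^(3 + 1) = 81 —(−1)→ 80
80 —HB3→ 2·3^3 + 2·3^2 + 2·3 + 2 —bump→ 2·4^4 + 2·4^2 + 2·4 + 2 = 554 —(−1)→ 553
553 —HB4→ 2·4^4 + 2·4^2 + 2·4 + 1 —bump→ 2·5^5 + 2·5^2 + 2·5 + 1 = 6311 —(−1)→ 6310
6310 —HB5→ 2·5^5 + 2·5^2 + 2·5 —bump→ 2·6^6 + 2·6^2 + 2·6 = 93396 —(−1)→ 93395

8, 80, 553, 6310, 93395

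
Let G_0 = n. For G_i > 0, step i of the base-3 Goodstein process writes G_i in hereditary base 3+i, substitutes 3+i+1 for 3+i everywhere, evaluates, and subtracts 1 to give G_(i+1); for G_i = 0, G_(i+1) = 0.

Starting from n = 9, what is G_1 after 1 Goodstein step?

15

base 3: 9 = 3^2; at 4: 4^2 = 16; next = 15
base 4: 15 = 3·4 + 3; at 5: 3·5 + 3 = 18; next = 17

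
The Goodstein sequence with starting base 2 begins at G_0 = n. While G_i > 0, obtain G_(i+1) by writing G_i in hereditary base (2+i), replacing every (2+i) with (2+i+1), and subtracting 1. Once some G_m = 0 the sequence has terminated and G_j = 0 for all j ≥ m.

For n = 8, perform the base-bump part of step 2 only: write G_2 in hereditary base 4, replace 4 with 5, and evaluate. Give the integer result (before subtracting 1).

6311

G_0 = 8. HB_2(8) = 2^(2 + 1). Bump = 81. G_1 = 80.
G_1 = 80. HB_3(80) = 2·3^3 + 2·3^2 + 2·3 + 2. Bump = 554. G_2 = 553.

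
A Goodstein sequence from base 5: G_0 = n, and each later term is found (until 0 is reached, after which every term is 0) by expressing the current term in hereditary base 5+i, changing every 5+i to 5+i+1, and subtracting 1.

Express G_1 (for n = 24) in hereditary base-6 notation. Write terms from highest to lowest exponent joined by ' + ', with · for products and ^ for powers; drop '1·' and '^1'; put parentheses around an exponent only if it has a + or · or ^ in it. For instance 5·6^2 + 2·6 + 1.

G_0 = 24. HB_5(24) = 4·5 + 4. Bump = 28. G_1 = 27.
G_1 = 27. HB_6(27) = 4·6 + 3. Bump = 31. G_2 = 30.

4·6 + 3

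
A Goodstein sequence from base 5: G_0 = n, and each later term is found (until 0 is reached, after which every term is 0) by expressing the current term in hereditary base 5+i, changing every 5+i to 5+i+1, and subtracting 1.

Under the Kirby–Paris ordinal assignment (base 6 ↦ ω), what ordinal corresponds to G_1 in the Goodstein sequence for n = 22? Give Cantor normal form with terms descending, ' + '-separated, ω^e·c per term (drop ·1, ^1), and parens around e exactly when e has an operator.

G_0=22  [base 5] 4·5 + 2  →[5↦6]→  4·6 + 2 = 26  −1 ⇒ G_1=25
G_1=25  [base 6] 4·6 + 1  →[6↦7]→  4·7 + 1 = 29  −1 ⇒ G_2=28

ω·4 + 1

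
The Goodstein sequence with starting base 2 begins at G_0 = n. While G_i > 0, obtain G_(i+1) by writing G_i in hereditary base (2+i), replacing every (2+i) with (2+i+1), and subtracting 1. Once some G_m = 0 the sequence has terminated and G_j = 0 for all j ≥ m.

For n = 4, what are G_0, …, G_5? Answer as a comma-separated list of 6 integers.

4, 26, 41, 60, 83, 109

i=0: 4 = 2^2 (b=2); 2→3: 3^3 = 27; 27−1 = 26
i=1: 26 = 2·3^2 + 2·3 + 2 (b=3); 3→4: 2·4^2 + 2·4 + 2 = 42; 42−1 = 41
i=2: 41 = 2·4^2 + 2·4 + 1 (b=4); 4→5: 2·5^2 + 2·5 + 1 = 61; 61−1 = 60
i=3: 60 = 2·5^2 + 2·5 (b=5); 5→6: 2·6^2 + 2·6 = 84; 84−1 = 83
i=4: 83 = 2·6^2 + 6 + 5 (b=6); 6→7: 2·7^2 + 7 + 5 = 110; 110−1 = 109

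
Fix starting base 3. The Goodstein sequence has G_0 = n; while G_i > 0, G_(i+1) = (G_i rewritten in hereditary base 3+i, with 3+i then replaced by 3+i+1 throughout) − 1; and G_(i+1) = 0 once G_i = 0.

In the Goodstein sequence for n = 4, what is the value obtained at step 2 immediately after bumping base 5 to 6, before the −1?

i=0: 4 = 3 + 1 (b=3); 3→4: 4 + 1 = 5; 5−1 = 4
i=1: 4 = 4 (b=4); 4→5: 5 = 5; 5−1 = 4
i=2: 4 = 4 (b=5); 5→6: 4 = 4; 4−1 = 3

4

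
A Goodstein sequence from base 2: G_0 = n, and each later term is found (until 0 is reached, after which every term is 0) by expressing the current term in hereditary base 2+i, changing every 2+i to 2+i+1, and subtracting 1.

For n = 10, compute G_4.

279935

(0) 10|_2 = 2^(2 + 1) + 2 ↦ 3^(3 + 1) + 3|_3 = 84 ⇒ 83
(1) 83|_3 = 3^(3 + 1) + 2 ↦ 4^(4 + 1) + 2|_4 = 1026 ⇒ 1025
(2) 1025|_4 = 4^(4 + 1) + 1 ↦ 5^(5 + 1) + 1|_5 = 15626 ⇒ 15625
(3) 15625|_5 = 5^(5 + 1) ↦ 6^(6 + 1)|_6 = 279936 ⇒ 279935
(4) 279935|_6 = 5·6^6 + 5·6^5 + 5·6^4 + 5·6^3 + 5·6^2 + 5·6 + 5 ↦ 5·7^7 + 5·7^5 + 5·7^4 + 5·7^3 + 5·7^2 + 5·7 + 5|_7 = 4215755 ⇒ 4215754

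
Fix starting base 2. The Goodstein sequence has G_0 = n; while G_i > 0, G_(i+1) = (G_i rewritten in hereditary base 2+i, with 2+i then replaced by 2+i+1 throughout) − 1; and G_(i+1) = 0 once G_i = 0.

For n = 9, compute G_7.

step 0: 9 = 2^(2 + 1) + 1; sub 3 for 2: 3^(3 + 1) + 1; = 82; G_1 = 82−1 = 81
step 1: 81 = 3^(3 + 1); sub 4 for 3: 4^(4 + 1); = 1024; G_2 = 1024−1 = 1023
step 2: 1023 = 3·4^4 + 3·4^3 + 3·4^2 + 3·4 + 3; sub 5 for 4: 3·5^5 + 3·5^3 + 3·5^2 + 3·5 + 3; = 9843; G_3 = 9843−1 = 9842
step 3: 9842 = 3·5^5 + 3·5^3 + 3·5^2 + 3·5 + 2; sub 6 for 5: 3·6^6 + 3·6^3 + 3·6^2 + 3·6 + 2; = 140744; G_4 = 140744−1 = 140743
step 4: 140743 = 3·6^6 + 3·6^3 + 3·6^2 + 3·6 + 1; sub 7 for 6: 3·7^7 + 3·7^3 + 3·7^2 + 3·7 + 1; = 2471827; G_5 = 2471827−1 = 2471826
step 5: 2471826 = 3·7^7 + 3·7^3 + 3·7^2 + 3·7; sub 8 for 7: 3·8^8 + 3·8^3 + 3·8^2 + 3·8; = 50333400; G_6 = 50333400−1 = 50333399
step 6: 50333399 = 3·8^8 + 3·8^3 + 3·8^2 + 2·8 + 7; sub 9 for 8: 3·9^9 + 3·9^3 + 3·9^2 + 2·9 + 7; = 1162263922; G_7 = 1162263922−1 = 1162263921
step 7: 1162263921 = 3·9^9 + 3·9^3 + 3·9^2 + 2·9 + 6; sub 10 for 9: 3·10^10 + 3·10^3 + 3·10^2 + 2·10 + 6; = 30000003326; G_8 = 30000003326−1 = 30000003325

1162263921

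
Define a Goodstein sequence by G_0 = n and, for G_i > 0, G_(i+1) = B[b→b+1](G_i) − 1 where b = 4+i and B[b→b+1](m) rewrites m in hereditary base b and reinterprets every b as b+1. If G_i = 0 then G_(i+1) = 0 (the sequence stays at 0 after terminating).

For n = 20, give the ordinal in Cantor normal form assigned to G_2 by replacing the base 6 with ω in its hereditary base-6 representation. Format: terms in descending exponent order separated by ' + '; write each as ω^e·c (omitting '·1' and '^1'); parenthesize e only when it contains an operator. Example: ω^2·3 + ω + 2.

ω^2 + 3

base 4: 20 = 4^2 + 4; at 5: 5^2 + 5 = 30; next = 29
base 5: 29 = 5^2 + 4; at 6: 6^2 + 4 = 40; next = 39
base 6: 39 = 6^2 + 3; at 7: 7^2 + 3 = 52; next = 51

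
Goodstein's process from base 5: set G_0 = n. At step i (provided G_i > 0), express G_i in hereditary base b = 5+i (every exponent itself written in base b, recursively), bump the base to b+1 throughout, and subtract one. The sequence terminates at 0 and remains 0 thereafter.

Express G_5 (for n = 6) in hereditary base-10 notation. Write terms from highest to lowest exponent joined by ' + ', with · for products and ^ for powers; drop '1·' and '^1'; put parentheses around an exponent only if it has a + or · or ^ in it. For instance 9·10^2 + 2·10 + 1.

step 0: 6 = 5 + 1; sub 6 for 5: 6 + 1; = 7; G_1 = 7−1 = 6
step 1: 6 = 6; sub 7 for 6: 7; = 7; G_2 = 7−1 = 6
step 2: 6 = 6; sub 8 for 7: 6; = 6; G_3 = 6−1 = 5
step 3: 5 = 5; sub 9 for 8: 5; = 5; G_4 = 5−1 = 4
step 4: 4 = 4; sub 10 for 9: 4; = 4; G_5 = 4−1 = 3
step 5: 3 = 3; sub 11 for 10: 3; = 3; G_6 = 3−1 = 2

3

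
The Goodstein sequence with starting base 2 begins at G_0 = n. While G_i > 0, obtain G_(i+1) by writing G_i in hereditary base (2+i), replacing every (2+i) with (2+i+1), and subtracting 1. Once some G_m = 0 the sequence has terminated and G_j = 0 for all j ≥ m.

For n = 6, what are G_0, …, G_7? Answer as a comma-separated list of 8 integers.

[0] 6 ≡ 2^2 + 2 (base 2). Lift 3: 30. −1: 29.
[1] 29 ≡ 3^3 + 2 (base 3). Lift 4: 258. −1: 257.
[2] 257 ≡ 4^4 + 1 (base 4). Lift 5: 3126. −1: 3125.
[3] 3125 ≡ 5^5 (base 5). Lift 6: 46656. −1: 46655.
[4] 46655 ≡ 5·6^5 + 5·6^4 + 5·6^3 + 5·6^2 + 5·6 + 5 (base 6). Lift 7: 98040. −1: 98039.
[5] 98039 ≡ 5·7^5 + 5·7^4 + 5·7^3 + 5·7^2 + 5·7 + 4 (base 7). Lift 8: 187244. −1: 187243.
[6] 187243 ≡ 5·8^5 + 5·8^4 + 5·8^3 + 5·8^2 + 5·8 + 3 (base 8). Lift 9: 332148. −1: 332147.

6, 29, 257, 3125, 46655, 98039, 187243, 332147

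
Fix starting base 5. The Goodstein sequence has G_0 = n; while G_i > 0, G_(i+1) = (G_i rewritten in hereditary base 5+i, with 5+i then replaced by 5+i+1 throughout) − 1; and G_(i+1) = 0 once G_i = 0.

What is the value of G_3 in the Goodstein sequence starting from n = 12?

15

G_0=12  [base 5] 2·5 + 2  →[5↦6]→  2·6 + 2 = 14  −1 ⇒ G_1=13
G_1=13  [base 6] 2·6 + 1  →[6↦7]→  2·7 + 1 = 15  −1 ⇒ G_2=14
G_2=14  [base 7] 2·7  →[7↦8]→  2·8 = 16  −1 ⇒ G_3=15
G_3=15  [base 8] 8 + 7  →[8↦9]→  9 + 7 = 16  −1 ⇒ G_4=15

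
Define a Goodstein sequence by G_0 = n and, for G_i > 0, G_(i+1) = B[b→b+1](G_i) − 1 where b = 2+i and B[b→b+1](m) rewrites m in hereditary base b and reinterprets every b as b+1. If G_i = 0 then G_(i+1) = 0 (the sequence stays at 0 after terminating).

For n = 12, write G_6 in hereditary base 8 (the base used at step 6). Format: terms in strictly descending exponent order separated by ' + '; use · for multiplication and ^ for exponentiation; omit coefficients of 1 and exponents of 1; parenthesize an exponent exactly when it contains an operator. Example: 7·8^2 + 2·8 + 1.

8^(8 + 1) + 2·8^2 + 8 + 3

G_0=12  [base 2] 2^(2 + 1) + 2^2  →[2↦3]→  3^(3 + 1) + 3^3 = 108  −1 ⇒ G_1=107
G_1=107  [base 3] 3^(3 + 1) + 2·3^2 + 2·3 + 2  →[3↦4]→  4^(4 + 1) + 2·4^2 + 2·4 + 2 = 1066  −1 ⇒ G_2=1065
G_2=1065  [base 4] 4^(4 + 1) + 2·4^2 + 2·4 + 1  →[4↦5]→  5^(5 + 1) + 2·5^2 + 2·5 + 1 = 15686  −1 ⇒ G_3=15685
G_3=15685  [base 5] 5^(5 + 1) + 2·5^2 + 2·5  →[5↦6]→  6^(6 + 1) + 2·6^2 + 2·6 = 280020  −1 ⇒ G_4=280019
G_4=280019  [base 6] 6^(6 + 1) + 2·6^2 + 6 + 5  →[6↦7]→  7^(7 + 1) + 2·7^2 + 7 + 5 = 5764911  −1 ⇒ G_5=5764910
G_5=5764910  [base 7] 7^(7 + 1) + 2·7^2 + 7 + 4  →[7↦8]→  8^(8 + 1) + 2·8^2 + 8 + 4 = 134217868  −1 ⇒ G_6=134217867
G_6=134217867  [base 8] 8^(8 + 1) + 2·8^2 + 8 + 3  →[8↦9]→  9^(9 + 1) + 2·9^2 + 9 + 3 = 3486784575  −1 ⇒ G_7=3486784574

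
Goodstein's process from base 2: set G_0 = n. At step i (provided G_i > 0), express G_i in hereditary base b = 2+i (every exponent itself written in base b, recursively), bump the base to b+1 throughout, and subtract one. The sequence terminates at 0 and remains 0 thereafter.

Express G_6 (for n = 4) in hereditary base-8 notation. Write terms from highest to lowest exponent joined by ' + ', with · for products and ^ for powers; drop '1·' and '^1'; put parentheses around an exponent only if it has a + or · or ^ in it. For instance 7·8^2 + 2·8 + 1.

2·8^2 + 8 + 3

base 2: 4 = 2^2; at 3: 3^3 = 27; next = 26
base 3: 26 = 2·3^2 + 2·3 + 2; at 4: 2·4^2 + 2·4 + 2 = 42; next = 41
base 4: 41 = 2·4^2 + 2·4 + 1; at 5: 2·5^2 + 2·5 + 1 = 61; next = 60
base 5: 60 = 2·5^2 + 2·5; at 6: 2·6^2 + 2·6 = 84; next = 83
base 6: 83 = 2·6^2 + 6 + 5; at 7: 2·7^2 + 7 + 5 = 110; next = 109
base 7: 109 = 2·7^2 + 7 + 4; at 8: 2·8^2 + 8 + 4 = 140; next = 139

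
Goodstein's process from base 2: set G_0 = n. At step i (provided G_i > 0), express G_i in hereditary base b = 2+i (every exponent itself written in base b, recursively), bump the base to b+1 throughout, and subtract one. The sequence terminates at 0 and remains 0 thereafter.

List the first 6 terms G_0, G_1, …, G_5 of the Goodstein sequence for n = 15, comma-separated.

(0) 15|_2 = 2^(2 + 1) + 2^2 + 2 + 1 ↦ 3^(3 + 1) + 3^3 + 3 + 1|_3 = 112 ⇒ 111
(1) 111|_3 = 3^(3 + 1) + 3^3 + 3 ↦ 4^(4 + 1) + 4^4 + 4|_4 = 1284 ⇒ 1283
(2) 1283|_4 = 4^(4 + 1) + 4^4 + 3 ↦ 5^(5 + 1) + 5^5 + 3|_5 = 18753 ⇒ 18752
(3) 18752|_5 = 5^(5 + 1) + 5^5 + 2 ↦ 6^(6 + 1) + 6^6 + 2|_6 = 326594 ⇒ 326593
(4) 326593|_6 = 6^(6 + 1) + 6^6 + 1 ↦ 7^(7 + 1) + 7^7 + 1|_7 = 6588345 ⇒ 6588344

15, 111, 1283, 18752, 326593, 6588344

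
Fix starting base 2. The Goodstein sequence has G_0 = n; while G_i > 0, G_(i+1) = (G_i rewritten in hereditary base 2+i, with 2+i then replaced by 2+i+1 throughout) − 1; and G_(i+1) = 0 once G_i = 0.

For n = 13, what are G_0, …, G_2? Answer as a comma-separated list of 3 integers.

13, 108, 1279

step 0: 13 = 2^(2 + 1) + 2^2 + 1; sub 3 for 2: 3^(3 + 1) + 3^3 + 1; = 109; G_1 = 109−1 = 108
step 1: 108 = 3^(3 + 1) + 3^3; sub 4 for 3: 4^(4 + 1) + 4^4; = 1280; G_2 = 1280−1 = 1279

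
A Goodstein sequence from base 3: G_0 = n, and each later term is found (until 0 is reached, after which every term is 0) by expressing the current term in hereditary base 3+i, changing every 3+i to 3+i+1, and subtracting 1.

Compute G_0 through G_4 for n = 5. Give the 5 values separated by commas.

G_0=5  [base 3] 3 + 2  →[3↦4]→  4 + 2 = 6  −1 ⇒ G_1=5
G_1=5  [base 4] 4 + 1  →[4↦5]→  5 + 1 = 6  −1 ⇒ G_2=5
G_2=5  [base 5] 5  →[5↦6]→  6 = 6  −1 ⇒ G_3=5
G_3=5  [base 6] 5  →[6↦7]→  5 = 5  −1 ⇒ G_4=4

5, 5, 5, 5, 4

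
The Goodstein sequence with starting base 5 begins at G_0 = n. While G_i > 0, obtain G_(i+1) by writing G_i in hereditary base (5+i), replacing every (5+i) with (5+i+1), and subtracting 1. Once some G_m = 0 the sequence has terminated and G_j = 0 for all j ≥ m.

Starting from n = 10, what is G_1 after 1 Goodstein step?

base 5: 10 = 2·5; at 6: 2·6 = 12; next = 11
base 6: 11 = 6 + 5; at 7: 7 + 5 = 12; next = 11

11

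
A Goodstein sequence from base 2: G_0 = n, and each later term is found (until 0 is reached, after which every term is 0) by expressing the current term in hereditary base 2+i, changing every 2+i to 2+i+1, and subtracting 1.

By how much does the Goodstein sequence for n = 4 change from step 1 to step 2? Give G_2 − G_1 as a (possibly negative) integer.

15

G_0=4  [base 2] 2^2  →[2↦3]→  3^3 = 27  −1 ⇒ G_1=26
G_1=26  [base 3] 2·3^2 + 2·3 + 2  →[3↦4]→  2·4^2 + 2·4 + 2 = 42  −1 ⇒ G_2=41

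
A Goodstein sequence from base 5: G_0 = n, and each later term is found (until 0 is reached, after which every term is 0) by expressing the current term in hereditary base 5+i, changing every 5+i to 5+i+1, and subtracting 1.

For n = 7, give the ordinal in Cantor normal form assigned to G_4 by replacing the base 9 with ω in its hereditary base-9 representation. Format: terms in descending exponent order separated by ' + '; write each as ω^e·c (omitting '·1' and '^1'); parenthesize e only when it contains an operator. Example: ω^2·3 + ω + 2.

6

base 5: 7 = 5 + 2; at 6: 6 + 2 = 8; next = 7
base 6: 7 = 6 + 1; at 7: 7 + 1 = 8; next = 7
base 7: 7 = 7; at 8: 8 = 8; next = 7
base 8: 7 = 7; at 9: 7 = 7; next = 6
base 9: 6 = 6; at 10: 6 = 6; next = 5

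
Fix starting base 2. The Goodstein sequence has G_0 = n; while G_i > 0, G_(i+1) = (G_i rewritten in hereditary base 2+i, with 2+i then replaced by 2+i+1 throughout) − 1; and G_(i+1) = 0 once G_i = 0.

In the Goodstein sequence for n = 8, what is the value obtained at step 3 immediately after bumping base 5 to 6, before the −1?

base 2: 8 = 2^(2 + 1); at 3: 3^(3 + 1) = 81; next = 80
base 3: 80 = 2·3^3 + 2·3^2 + 2·3 + 2; at 4: 2·4^4 + 2·4^2 + 2·4 + 2 = 554; next = 553
base 4: 553 = 2·4^4 + 2·4^2 + 2·4 + 1; at 5: 2·5^5 + 2·5^2 + 2·5 + 1 = 6311; next = 6310

93396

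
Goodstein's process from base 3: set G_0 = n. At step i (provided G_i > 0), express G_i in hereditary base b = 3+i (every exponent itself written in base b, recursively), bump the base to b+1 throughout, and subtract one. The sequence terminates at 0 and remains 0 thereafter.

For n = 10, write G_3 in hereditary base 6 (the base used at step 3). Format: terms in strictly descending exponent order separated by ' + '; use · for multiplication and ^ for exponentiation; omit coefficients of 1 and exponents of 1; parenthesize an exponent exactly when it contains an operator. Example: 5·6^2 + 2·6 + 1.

4·6 + 3

i=0: 10 = 3^2 + 1 (b=3); 3→4: 4^2 + 1 = 17; 17−1 = 16
i=1: 16 = 4^2 (b=4); 4→5: 5^2 = 25; 25−1 = 24
i=2: 24 = 4·5 + 4 (b=5); 5→6: 4·6 + 4 = 28; 28−1 = 27
i=3: 27 = 4·6 + 3 (b=6); 6→7: 4·7 + 3 = 31; 31−1 = 30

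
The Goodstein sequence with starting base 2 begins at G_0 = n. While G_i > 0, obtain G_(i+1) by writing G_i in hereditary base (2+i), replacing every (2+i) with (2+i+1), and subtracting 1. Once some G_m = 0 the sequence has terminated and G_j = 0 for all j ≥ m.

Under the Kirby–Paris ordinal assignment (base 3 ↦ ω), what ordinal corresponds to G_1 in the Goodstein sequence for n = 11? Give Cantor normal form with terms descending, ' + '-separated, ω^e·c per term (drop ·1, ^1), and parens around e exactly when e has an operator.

ω^(ω + 1) + ω

11 —HB2→ 2^(2 + 1) + 2 + 1 —bump→ 3^(3 + 1) + 3 + 1 = 85 —(−1)→ 84
84 —HB3→ 3^(3 + 1) + 3 —bump→ 4^(4 + 1) + 4 = 1028 —(−1)→ 1027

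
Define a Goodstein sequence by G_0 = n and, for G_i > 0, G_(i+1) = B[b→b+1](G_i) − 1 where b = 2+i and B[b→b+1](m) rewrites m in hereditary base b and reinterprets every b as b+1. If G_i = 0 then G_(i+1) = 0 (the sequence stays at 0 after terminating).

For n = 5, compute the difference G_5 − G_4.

(0) 5|_2 = 2^2 + 1 ↦ 3^3 + 1|_3 = 28 ⇒ 27
(1) 27|_3 = 3^3 ↦ 4^4|_4 = 256 ⇒ 255
(2) 255|_4 = 3·4^3 + 3·4^2 + 3·4 + 3 ↦ 3·5^3 + 3·5^2 + 3·5 + 3|_5 = 468 ⇒ 467
(3) 467|_5 = 3·5^3 + 3·5^2 + 3·5 + 2 ↦ 3·6^3 + 3·6^2 + 3·6 + 2|_6 = 776 ⇒ 775
(4) 775|_6 = 3·6^3 + 3·6^2 + 3·6 + 1 ↦ 3·7^3 + 3·7^2 + 3·7 + 1|_7 = 1198 ⇒ 1197

422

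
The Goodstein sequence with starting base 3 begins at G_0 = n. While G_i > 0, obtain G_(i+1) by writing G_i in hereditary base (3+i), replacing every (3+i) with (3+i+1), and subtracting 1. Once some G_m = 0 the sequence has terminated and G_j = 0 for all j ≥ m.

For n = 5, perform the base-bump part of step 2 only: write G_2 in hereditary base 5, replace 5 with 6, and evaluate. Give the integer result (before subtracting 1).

i=0: 5 = 3 + 2 (b=3); 3→4: 4 + 2 = 6; 6−1 = 5
i=1: 5 = 4 + 1 (b=4); 4→5: 5 + 1 = 6; 6−1 = 5
i=2: 5 = 5 (b=5); 5→6: 6 = 6; 6−1 = 5

6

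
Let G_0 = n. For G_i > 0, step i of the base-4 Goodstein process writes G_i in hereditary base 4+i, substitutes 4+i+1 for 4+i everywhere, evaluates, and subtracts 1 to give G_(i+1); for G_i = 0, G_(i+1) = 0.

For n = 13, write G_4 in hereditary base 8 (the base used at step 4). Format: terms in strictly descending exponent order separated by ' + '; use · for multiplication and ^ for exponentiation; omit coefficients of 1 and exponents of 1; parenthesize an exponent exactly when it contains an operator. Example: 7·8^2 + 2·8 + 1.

13 —HB4→ 3·4 + 1 —bump→ 3·5 + 1 = 16 —(−1)→ 15
15 —HB5→ 3·5 —bump→ 3·6 = 18 —(−1)→ 17
17 —HB6→ 2·6 + 5 —bump→ 2·7 + 5 = 19 —(−1)→ 18
18 —HB7→ 2·7 + 4 —bump→ 2·8 + 4 = 20 —(−1)→ 19
19 —HB8→ 2·8 + 3 —bump→ 2·9 + 3 = 21 —(−1)→ 20

2·8 + 3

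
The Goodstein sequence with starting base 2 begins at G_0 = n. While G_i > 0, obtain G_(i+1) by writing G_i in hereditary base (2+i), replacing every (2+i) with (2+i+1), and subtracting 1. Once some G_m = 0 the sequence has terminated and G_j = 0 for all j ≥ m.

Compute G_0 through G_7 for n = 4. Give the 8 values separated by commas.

4, 26, 41, 60, 83, 109, 139, 173

step 0: 4 = 2^2; sub 3 for 2: 3^3; = 27; G_1 = 27−1 = 26
step 1: 26 = 2·3^2 + 2·3 + 2; sub 4 for 3: 2·4^2 + 2·4 + 2; = 42; G_2 = 42−1 = 41
step 2: 41 = 2·4^2 + 2·4 + 1; sub 5 for 4: 2·5^2 + 2·5 + 1; = 61; G_3 = 61−1 = 60
step 3: 60 = 2·5^2 + 2·5; sub 6 for 5: 2·6^2 + 2·6; = 84; G_4 = 84−1 = 83
step 4: 83 = 2·6^2 + 6 + 5; sub 7 for 6: 2·7^2 + 7 + 5; = 110; G_5 = 110−1 = 109
step 5: 109 = 2·7^2 + 7 + 4; sub 8 for 7: 2·8^2 + 8 + 4; = 140; G_6 = 140−1 = 139
step 6: 139 = 2·8^2 + 8 + 3; sub 9 for 8: 2·9^2 + 9 + 3; = 174; G_7 = 174−1 = 173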